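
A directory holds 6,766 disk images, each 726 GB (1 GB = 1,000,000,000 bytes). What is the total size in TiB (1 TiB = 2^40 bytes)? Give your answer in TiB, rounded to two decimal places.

Total = 6,766 × 726 GB = 4,912,116 GB
= 4,912,116 × 1,000,000,000 bytes = 4,912,116,000,000,000 bytes
1 TiB = 1,099,511,627,776 bytes
4,912,116,000,000,000 / 1,099,511,627,776 = 4,467.54 TiB

4,467.54 TiB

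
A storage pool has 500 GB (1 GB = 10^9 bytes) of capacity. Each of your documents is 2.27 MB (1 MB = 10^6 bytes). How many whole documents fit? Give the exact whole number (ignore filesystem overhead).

Capacity: 500 GB = 500,000,000,000 bytes
Per item: 2.27 MB = 2,270,000 bytes
⌊500,000,000,000 / 2,270,000⌋ = 220,264

220,264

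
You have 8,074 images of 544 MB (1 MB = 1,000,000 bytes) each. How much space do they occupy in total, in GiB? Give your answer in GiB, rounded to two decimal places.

4,090.61 GiB

Total = 8,074 × 544 MB = 4,392,256 MB
= 4,392,256 × 1,000,000 bytes = 4,392,256,000,000 bytes
1 GiB = 1,073,741,824 bytes
4,392,256,000,000 / 1,073,741,824 = 4,090.61 GiB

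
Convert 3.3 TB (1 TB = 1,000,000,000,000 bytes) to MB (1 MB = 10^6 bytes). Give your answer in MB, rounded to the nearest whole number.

3,300,000 MB

3.3 TB = 3.3 × 10^12 bytes = 3,300,000,000,000 bytes
1 MB = 10^6 bytes = 1,000,000 bytes
3,300,000,000,000 / 1,000,000 = 3,300,000 MB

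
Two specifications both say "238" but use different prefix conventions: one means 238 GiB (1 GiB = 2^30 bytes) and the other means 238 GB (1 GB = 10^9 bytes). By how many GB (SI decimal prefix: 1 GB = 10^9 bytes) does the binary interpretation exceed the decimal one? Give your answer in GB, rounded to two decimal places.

238 GiB = 238 × 1,073,741,824 = 255,550,554,112 bytes
238 GB = 238 × 1,000,000,000 = 238,000,000,000 bytes
difference = 17,550,554,112 bytes
17,550,554,112 / 1,000,000,000 = 17.55 GB

17.55 GB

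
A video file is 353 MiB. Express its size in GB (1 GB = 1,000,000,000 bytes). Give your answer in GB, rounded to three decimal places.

0.370 GB

353 MiB = 353 × 2^20 bytes = 370,147,328 bytes
1 GB = 10^9 bytes = 1,000,000,000 bytes
370,147,328 / 1,000,000,000 = 0.370 GB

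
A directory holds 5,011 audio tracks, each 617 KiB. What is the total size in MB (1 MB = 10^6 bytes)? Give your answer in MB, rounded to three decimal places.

3,165.990 MB

Total = 5,011 × 617 KiB = 3,091,787 KiB
= 3,091,787 × 1,024 bytes = 3,165,989,888 bytes
1 MB = 1,000,000 bytes
3,165,989,888 / 1,000,000 = 3,165.990 MB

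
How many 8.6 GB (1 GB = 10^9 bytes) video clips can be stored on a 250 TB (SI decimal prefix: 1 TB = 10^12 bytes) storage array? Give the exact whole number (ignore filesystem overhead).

29,069

Capacity: 250 TB = 250,000,000,000,000 bytes
Per item: 8.6 GB = 8,600,000,000 bytes
⌊250,000,000,000,000 / 8,600,000,000⌋ = 29,069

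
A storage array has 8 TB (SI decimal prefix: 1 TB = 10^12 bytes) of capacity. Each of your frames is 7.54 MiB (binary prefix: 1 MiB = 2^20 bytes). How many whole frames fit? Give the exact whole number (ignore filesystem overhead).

Capacity: 8 TB = 8,000,000,000,000 bytes
Per item: 7.54 MiB = 7,906,263.04 bytes
⌊8,000,000,000,000 / 7,906,263.04⌋ = 1,011,856

1,011,856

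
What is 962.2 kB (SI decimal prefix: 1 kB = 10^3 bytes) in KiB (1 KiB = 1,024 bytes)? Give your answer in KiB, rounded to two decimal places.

962.2 kB = 962.2 × 10^3 bytes = 962,200 bytes
1 KiB = 2^10 bytes = 1,024 bytes
962,200 / 1,024 = 939.65 KiB

939.65 KiB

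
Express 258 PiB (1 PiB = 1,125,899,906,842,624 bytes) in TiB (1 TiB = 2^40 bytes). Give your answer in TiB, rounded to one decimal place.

258 PiB × 1,125,899,906,842,624 bytes/PiB = 290,482,175,965,396,992 bytes
1 TiB = 2^40 bytes = 1,099,511,627,776 bytes
290,482,175,965,396,992 / 1,099,511,627,776 = 264,192.0 TiB

264,192.0 TiB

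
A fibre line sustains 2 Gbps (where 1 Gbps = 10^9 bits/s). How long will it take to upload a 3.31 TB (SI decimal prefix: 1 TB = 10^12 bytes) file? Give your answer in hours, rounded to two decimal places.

3.31 TB = 3,310,000,000,000 bytes = 26,480,000,000,000 bits
2 Gbps = 2,000,000,000 bits/s
time = 26,480,000,000,000 / 2,000,000,000 = 13,240.0000 s
13,240.0000 s / 3600 = 3.68 hours

3.68 hours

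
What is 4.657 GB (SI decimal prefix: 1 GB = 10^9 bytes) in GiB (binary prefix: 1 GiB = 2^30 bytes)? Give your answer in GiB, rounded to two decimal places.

4.657 GB = 4.657 × 10^9 bytes = 4,657,000,000 bytes
1 GiB = 2^30 bytes = 1,073,741,824 bytes
4,657,000,000 / 1,073,741,824 = 4.34 GiB

4.34 GiB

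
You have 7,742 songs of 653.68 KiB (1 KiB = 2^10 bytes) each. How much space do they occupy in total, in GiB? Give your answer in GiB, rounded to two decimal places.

Total = 7,742 × 653.68 KiB = 5060790.56 KiB
= 5060790.56 × 1,024 bytes = 5,182,249,533.44 bytes
1 GiB = 1,073,741,824 bytes
5,182,249,533.44 / 1,073,741,824 = 4.83 GiB

4.83 GiB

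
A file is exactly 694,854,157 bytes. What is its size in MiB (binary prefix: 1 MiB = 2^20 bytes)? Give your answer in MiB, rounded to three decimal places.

662.665 MiB

694,854,157 bytes given.
1 MiB = 2^20 bytes = 1,048,576 bytes
694,854,157 / 1,048,576 = 662.665 MiB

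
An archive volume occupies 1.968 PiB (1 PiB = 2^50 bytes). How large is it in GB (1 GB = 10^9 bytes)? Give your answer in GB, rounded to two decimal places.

2,215,771.02 GB

1.968 PiB = 1.968 × 2^50 bytes = 2,215,771,016,666,284.032 bytes
1 GB = 1,000,000,000 bytes
2,215,771,016,666,284.032 / 1,000,000,000 = 2,215,771.02 GB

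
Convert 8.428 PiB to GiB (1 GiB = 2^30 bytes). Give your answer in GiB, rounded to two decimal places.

8,837,398.53 GiB

8.428 PiB × 1,125,899,906,842,624 bytes/PiB = 9,489,084,414,869,635.072 bytes
1 GiB = 1,073,741,824 bytes
9,489,084,414,869,635.072 / 1,073,741,824 = 8,837,398.53 GiB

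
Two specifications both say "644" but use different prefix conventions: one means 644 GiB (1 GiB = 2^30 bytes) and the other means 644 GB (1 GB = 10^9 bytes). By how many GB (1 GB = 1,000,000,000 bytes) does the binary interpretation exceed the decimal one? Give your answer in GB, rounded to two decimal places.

47.49 GB

644 GiB = 644 × 1,073,741,824 = 691,489,734,656 bytes
644 GB = 644 × 1,000,000,000 = 644,000,000,000 bytes
difference = 47,489,734,656 bytes
47,489,734,656 / 1,000,000,000 = 47.49 GB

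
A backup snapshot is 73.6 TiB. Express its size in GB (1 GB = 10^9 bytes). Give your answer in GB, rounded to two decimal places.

73.6 TiB × 1,099,511,627,776 bytes/TiB = 80,924,055,804,313.6 bytes
1 GB = 1,000,000,000 bytes
80,924,055,804,313.6 / 1,000,000,000 = 80,924.06 GB

80,924.06 GB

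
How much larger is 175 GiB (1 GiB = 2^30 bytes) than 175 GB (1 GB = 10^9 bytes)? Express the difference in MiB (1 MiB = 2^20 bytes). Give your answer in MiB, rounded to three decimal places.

175 GiB = 175 × 1,073,741,824 = 187,904,819,200 bytes
175 GB = 175 × 1,000,000,000 = 175,000,000,000 bytes
difference = 12,904,819,200 bytes
12,904,819,200 / 1,048,576 = 12,306.995 MiB

12,306.995 MiB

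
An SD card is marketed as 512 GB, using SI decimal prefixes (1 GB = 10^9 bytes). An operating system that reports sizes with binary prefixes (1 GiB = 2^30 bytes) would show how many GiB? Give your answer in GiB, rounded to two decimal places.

512 GB × 1,000,000,000 bytes/GB = 512,000,000,000 bytes
1 GiB = 2^30 bytes = 1,073,741,824 bytes
512,000,000,000 / 1,073,741,824 = 476.84 GiB

476.84 GiB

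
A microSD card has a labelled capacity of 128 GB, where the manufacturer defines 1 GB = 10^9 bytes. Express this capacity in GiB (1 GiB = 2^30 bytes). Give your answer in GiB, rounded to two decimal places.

119.21 GiB

128 GB × 1,000,000,000 bytes/GB = 128,000,000,000 bytes
1 GiB = 1,073,741,824 bytes
128,000,000,000 / 1,073,741,824 = 119.21 GiB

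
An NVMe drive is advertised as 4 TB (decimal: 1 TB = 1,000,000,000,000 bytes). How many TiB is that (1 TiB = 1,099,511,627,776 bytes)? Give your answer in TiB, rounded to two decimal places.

3.64 TiB

4 TB × 1,000,000,000,000 bytes/TB = 4,000,000,000,000 bytes
1 TiB = 1,099,511,627,776 bytes
4,000,000,000,000 / 1,099,511,627,776 = 3.64 TiB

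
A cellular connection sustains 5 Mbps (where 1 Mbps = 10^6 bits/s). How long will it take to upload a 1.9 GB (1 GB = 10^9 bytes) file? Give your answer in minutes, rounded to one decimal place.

1.9 GB = 1,900,000,000 bytes = 15,200,000,000 bits
5 Mbps = 5,000,000 bits/s
time = 15,200,000,000 / 5,000,000 = 3,040.00 s
3,040.00 s / 60 = 50.7 minutes

50.7 minutes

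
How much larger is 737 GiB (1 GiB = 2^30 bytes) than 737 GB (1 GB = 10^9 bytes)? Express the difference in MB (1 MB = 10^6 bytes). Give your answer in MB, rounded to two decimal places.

737 GiB = 737 × 1,073,741,824 = 791,347,724,288 bytes
737 GB = 737 × 1,000,000,000 = 737,000,000,000 bytes
difference = 54,347,724,288 bytes
54,347,724,288 / 1,000,000 = 54,347.72 MB

54,347.72 MB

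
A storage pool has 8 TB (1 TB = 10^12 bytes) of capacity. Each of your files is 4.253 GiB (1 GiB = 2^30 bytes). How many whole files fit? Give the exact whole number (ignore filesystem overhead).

Capacity: 8 TB = 8,000,000,000,000 bytes
Per item: 4.253 GiB = 4,566,623,977.472 bytes
⌊8,000,000,000,000 / 4,566,623,977.472⌋ = 1,751

1,751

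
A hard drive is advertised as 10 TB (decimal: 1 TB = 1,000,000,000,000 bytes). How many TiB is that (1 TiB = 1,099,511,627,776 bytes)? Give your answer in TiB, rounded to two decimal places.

10 TB × 1,000,000,000,000 bytes/TB = 10,000,000,000,000 bytes
1 TiB = 1,099,511,627,776 bytes
10,000,000,000,000 / 1,099,511,627,776 = 9.09 TiB

9.09 TiB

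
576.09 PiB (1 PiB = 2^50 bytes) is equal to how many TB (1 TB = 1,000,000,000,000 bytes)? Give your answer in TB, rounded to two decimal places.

648,619.68 TB

576.09 PiB = 576.09 × 2^50 bytes = 648,619,677,332,967,260.16 bytes
1 TB = 1,000,000,000,000 bytes
648,619,677,332,967,260.16 / 1,000,000,000,000 = 648,619.68 TB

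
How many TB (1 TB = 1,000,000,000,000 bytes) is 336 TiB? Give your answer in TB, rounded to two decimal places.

336 TiB = 336 × 2^40 bytes = 369,435,906,932,736 bytes
1 TB = 10^12 bytes = 1,000,000,000,000 bytes
369,435,906,932,736 / 1,000,000,000,000 = 369.44 TB

369.44 TB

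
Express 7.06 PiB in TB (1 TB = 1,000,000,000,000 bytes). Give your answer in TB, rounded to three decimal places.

7.06 PiB × 1,125,899,906,842,624 bytes/PiB = 7,948,853,342,308,925.44 bytes
1 TB = 10^12 bytes = 1,000,000,000,000 bytes
7,948,853,342,308,925.44 / 1,000,000,000,000 = 7,948.853 TB

7,948.853 TB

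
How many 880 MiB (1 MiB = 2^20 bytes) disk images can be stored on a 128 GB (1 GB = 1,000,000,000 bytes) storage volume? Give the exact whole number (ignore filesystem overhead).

138

Capacity: 128 GB = 128,000,000,000 bytes
Per item: 880 MiB = 922,746,880 bytes
⌊128,000,000,000 / 922,746,880⌋ = 138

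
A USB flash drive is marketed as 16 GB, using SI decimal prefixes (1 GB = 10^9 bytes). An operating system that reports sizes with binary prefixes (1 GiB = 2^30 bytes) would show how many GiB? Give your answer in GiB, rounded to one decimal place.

16 GB = 16 × 10^9 bytes = 16,000,000,000 bytes
1 GiB = 2^30 bytes = 1,073,741,824 bytes
16,000,000,000 / 1,073,741,824 = 14.9 GiB

14.9 GiB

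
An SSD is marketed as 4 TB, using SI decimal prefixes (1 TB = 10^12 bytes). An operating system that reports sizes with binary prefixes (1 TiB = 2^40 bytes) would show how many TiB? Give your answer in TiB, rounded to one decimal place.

4 TB × 1,000,000,000,000 bytes/TB = 4,000,000,000,000 bytes
1 TiB = 1,099,511,627,776 bytes
4,000,000,000,000 / 1,099,511,627,776 = 3.6 TiB

3.6 TiB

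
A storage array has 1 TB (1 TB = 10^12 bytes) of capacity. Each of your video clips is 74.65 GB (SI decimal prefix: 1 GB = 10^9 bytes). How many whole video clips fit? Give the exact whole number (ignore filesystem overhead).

Capacity: 1 TB = 1,000,000,000,000 bytes
Per item: 74.65 GB = 74,650,000,000 bytes
⌊1,000,000,000,000 / 74,650,000,000⌋ = 13

13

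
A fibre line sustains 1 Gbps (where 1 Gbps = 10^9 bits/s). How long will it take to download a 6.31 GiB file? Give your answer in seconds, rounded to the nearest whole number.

54 seconds

6.31 GiB = 6,775,310,909.44 bytes = 54,202,487,275.52 bits
1 Gbps = 1,000,000,000 bits/s
time = 54,202,487,275.52 / 1,000,000,000 = 54 s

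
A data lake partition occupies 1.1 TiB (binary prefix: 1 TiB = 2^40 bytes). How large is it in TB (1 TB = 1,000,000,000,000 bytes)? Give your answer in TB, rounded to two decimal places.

1.21 TB

1.1 TiB × 1,099,511,627,776 bytes/TiB = 1,209,462,790,553.6 bytes
1 TB = 10^12 bytes = 1,000,000,000,000 bytes
1,209,462,790,553.6 / 1,000,000,000,000 = 1.21 TB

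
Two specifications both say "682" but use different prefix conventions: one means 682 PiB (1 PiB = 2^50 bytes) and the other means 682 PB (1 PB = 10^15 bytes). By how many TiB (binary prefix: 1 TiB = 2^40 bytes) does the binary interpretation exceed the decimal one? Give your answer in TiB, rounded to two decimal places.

78,092.61 TiB

682 PiB = 682 × 1,125,899,906,842,624 = 767,863,736,466,669,568 bytes
682 PB = 682 × 1,000,000,000,000,000 = 682,000,000,000,000,000 bytes
difference = 85,863,736,466,669,568 bytes
85,863,736,466,669,568 / 1,099,511,627,776 = 78,092.61 TiB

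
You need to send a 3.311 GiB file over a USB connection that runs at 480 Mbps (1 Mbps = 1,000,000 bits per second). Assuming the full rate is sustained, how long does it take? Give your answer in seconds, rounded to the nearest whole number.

59 seconds

3.311 GiB = 3,555,159,179.264 bytes = 28,441,273,434.112 bits
480 Mbps = 480,000,000 bits/s
time = 28,441,273,434.112 / 480,000,000 = 59 s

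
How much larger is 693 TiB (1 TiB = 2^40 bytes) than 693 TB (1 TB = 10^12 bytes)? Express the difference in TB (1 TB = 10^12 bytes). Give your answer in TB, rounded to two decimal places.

693 TiB = 693 × 1,099,511,627,776 = 761,961,558,048,768 bytes
693 TB = 693 × 1,000,000,000,000 = 693,000,000,000,000 bytes
difference = 68,961,558,048,768 bytes
68,961,558,048,768 / 1,000,000,000,000 = 68.96 TB

68.96 TB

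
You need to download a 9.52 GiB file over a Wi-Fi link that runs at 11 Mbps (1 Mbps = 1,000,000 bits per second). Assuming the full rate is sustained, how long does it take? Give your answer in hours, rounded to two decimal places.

2.07 hours

9.52 GiB = 10,222,022,164.48 bytes = 81,776,177,315.84 bits
11 Mbps = 11,000,000 bits/s
time = 81,776,177,315.84 / 11,000,000 = 7,434.1979 s
7,434.1979 s / 3600 = 2.07 hours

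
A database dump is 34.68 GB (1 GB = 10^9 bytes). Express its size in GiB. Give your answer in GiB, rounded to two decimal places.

32.30 GiB

34.68 GB × 1,000,000,000 bytes/GB = 34,680,000,000 bytes
1 GiB = 1,073,741,824 bytes
34,680,000,000 / 1,073,741,824 = 32.30 GiB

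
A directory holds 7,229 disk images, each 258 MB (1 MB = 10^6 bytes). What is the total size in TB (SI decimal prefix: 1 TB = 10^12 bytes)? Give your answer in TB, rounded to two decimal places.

Total = 7,229 × 258 MB = 1,865,082 MB
= 1,865,082 × 1,000,000 bytes = 1,865,082,000,000 bytes
1 TB = 1,000,000,000,000 bytes
1,865,082,000,000 / 1,000,000,000,000 = 1.87 TB

1.87 TB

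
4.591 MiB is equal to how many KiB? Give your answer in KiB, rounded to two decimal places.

4,701.18 KiB

4.591 MiB = 4.591 × 2^20 bytes = 4,814,012.416 bytes
1 KiB = 1,024 bytes
4,814,012.416 / 1,024 = 4,701.18 KiB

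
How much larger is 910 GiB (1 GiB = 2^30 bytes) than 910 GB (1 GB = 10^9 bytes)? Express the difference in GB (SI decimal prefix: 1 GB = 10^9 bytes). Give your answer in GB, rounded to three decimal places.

67.105 GB

910 GiB = 910 × 1,073,741,824 = 977,105,059,840 bytes
910 GB = 910 × 1,000,000,000 = 910,000,000,000 bytes
difference = 67,105,059,840 bytes
67,105,059,840 / 1,000,000,000 = 67.105 GB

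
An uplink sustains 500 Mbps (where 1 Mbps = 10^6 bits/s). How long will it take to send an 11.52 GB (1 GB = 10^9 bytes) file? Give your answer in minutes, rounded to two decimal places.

3.07 minutes

11.52 GB = 11,520,000,000 bytes = 92,160,000,000 bits
500 Mbps = 500,000,000 bits/s
time = 92,160,000,000 / 500,000,000 = 184.320 s
184.320 s / 60 = 3.07 minutes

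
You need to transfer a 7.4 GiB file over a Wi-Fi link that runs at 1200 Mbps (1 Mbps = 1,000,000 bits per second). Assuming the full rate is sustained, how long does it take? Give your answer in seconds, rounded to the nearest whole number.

53 seconds

7.4 GiB = 7,945,689,497.6 bytes = 63,565,515,980.8 bits
1200 Mbps = 1,200,000,000 bits/s
time = 63,565,515,980.8 / 1,200,000,000 = 53 s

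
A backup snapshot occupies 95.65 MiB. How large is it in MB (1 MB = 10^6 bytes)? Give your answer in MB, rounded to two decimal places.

100.30 MB

95.65 MiB × 1,048,576 bytes/MiB = 100,296,294.4 bytes
1 MB = 10^6 bytes = 1,000,000 bytes
100,296,294.4 / 1,000,000 = 100.30 MB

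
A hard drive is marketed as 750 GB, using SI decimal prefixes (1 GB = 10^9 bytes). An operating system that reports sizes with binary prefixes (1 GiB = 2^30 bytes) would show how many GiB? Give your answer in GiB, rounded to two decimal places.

750 GB × 1,000,000,000 bytes/GB = 750,000,000,000 bytes
1 GiB = 1,073,741,824 bytes
750,000,000,000 / 1,073,741,824 = 698.49 GiB

698.49 GiB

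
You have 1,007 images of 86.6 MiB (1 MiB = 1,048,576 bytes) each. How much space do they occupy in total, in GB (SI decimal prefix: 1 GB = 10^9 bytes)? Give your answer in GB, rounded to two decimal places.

91.44 GB

Total = 1,007 × 86.6 MiB = 87206.2 MiB
= 87206.2 × 1,048,576 bytes = 91,442,328,371.2 bytes
1 GB = 1,000,000,000 bytes
91,442,328,371.2 / 1,000,000,000 = 91.44 GB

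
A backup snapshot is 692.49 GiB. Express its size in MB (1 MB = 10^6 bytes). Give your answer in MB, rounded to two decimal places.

743,555.48 MB

692.49 GiB × 1,073,741,824 bytes/GiB = 743,555,475,701.76 bytes
1 MB = 1,000,000 bytes
743,555,475,701.76 / 1,000,000 = 743,555.48 MB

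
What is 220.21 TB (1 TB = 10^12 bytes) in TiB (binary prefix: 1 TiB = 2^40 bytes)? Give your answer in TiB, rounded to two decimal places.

220.21 TB = 220.21 × 10^12 bytes = 220,210,000,000,000 bytes
1 TiB = 2^40 bytes = 1,099,511,627,776 bytes
220,210,000,000,000 / 1,099,511,627,776 = 200.28 TiB

200.28 TiB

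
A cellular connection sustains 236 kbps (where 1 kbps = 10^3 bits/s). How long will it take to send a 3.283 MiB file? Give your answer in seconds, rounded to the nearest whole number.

117 seconds

3.283 MiB = 3,442,475.008 bytes = 27,539,800.064 bits
236 kbps = 236,000 bits/s
time = 27,539,800.064 / 236,000 = 117 s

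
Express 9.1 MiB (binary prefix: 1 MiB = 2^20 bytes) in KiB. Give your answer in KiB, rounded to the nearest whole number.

9.1 MiB = 9.1 × 2^20 bytes = 9,542,041.6 bytes
1 KiB = 1,024 bytes
9,542,041.6 / 1,024 = 9,318 KiB

9,318 KiB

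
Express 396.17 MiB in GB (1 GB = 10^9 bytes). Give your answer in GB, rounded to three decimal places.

0.415 GB

396.17 MiB × 1,048,576 bytes/MiB = 415,414,353.92 bytes
1 GB = 10^9 bytes = 1,000,000,000 bytes
415,414,353.92 / 1,000,000,000 = 0.415 GB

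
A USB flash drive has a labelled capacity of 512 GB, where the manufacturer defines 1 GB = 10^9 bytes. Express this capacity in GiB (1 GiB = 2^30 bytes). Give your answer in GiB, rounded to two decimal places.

512 GB = 512 × 10^9 bytes = 512,000,000,000 bytes
1 GiB = 1,073,741,824 bytes
512,000,000,000 / 1,073,741,824 = 476.84 GiB

476.84 GiB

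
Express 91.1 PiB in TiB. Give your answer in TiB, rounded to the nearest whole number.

93,286 TiB

91.1 PiB × 1,125,899,906,842,624 bytes/PiB = 102,569,481,513,363,046.4 bytes
1 TiB = 2^40 bytes = 1,099,511,627,776 bytes
102,569,481,513,363,046.4 / 1,099,511,627,776 = 93,286 TiB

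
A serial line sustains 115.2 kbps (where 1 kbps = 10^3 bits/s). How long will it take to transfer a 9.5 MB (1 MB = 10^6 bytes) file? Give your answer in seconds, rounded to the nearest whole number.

9.5 MB = 9,500,000 bytes = 76,000,000 bits
115.2 kbps = 115,200 bits/s
time = 76,000,000 / 115,200 = 660 s

660 seconds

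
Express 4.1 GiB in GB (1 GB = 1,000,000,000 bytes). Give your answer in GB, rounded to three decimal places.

4.402 GB

4.1 GiB = 4.1 × 2^30 bytes = 4,402,341,478.4 bytes
1 GB = 1,000,000,000 bytes
4,402,341,478.4 / 1,000,000,000 = 4.402 GB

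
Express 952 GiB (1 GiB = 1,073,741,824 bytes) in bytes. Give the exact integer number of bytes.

1,022,202,216,448 bytes

952 × 1,073,741,824 = 1,022,202,216,448 bytes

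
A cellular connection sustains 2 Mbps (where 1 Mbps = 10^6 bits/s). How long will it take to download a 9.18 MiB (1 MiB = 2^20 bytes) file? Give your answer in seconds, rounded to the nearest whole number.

9.18 MiB = 9,625,927.68 bytes = 77,007,421.44 bits
2 Mbps = 2,000,000 bits/s
time = 77,007,421.44 / 2,000,000 = 39 s

39 seconds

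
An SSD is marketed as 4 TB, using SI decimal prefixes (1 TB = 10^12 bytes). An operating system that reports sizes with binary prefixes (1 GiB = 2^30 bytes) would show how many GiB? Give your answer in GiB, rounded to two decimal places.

3,725.29 GiB

4 TB × 1,000,000,000,000 bytes/TB = 4,000,000,000,000 bytes
1 GiB = 1,073,741,824 bytes
4,000,000,000,000 / 1,073,741,824 = 3,725.29 GiB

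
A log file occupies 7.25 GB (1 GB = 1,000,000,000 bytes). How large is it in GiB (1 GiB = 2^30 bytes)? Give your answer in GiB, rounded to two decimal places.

7.25 GB = 7.25 × 10^9 bytes = 7,250,000,000 bytes
1 GiB = 1,073,741,824 bytes
7,250,000,000 / 1,073,741,824 = 6.75 GiB

6.75 GiB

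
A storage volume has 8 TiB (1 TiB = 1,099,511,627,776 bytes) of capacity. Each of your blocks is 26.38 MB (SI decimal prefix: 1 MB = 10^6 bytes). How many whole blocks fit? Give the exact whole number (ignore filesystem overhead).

333,437

Capacity: 8 TiB = 8,796,093,022,208 bytes
Per item: 26.38 MB = 26,380,000 bytes
⌊8,796,093,022,208 / 26,380,000⌋ = 333,437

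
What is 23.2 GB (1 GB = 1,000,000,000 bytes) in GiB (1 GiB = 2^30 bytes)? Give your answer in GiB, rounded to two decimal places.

23.2 GB = 23.2 × 10^9 bytes = 23,200,000,000 bytes
1 GiB = 2^30 bytes = 1,073,741,824 bytes
23,200,000,000 / 1,073,741,824 = 21.61 GiB

21.61 GiB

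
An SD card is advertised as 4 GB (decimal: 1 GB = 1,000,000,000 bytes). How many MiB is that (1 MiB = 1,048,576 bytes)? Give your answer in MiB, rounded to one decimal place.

3,814.7 MiB

4 GB = 4 × 10^9 bytes = 4,000,000,000 bytes
1 MiB = 1,048,576 bytes
4,000,000,000 / 1,048,576 = 3,814.7 MiB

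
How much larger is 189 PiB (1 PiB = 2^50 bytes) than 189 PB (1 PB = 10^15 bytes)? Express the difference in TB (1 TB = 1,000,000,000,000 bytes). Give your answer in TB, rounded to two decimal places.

23,795.08 TB

189 PiB = 189 × 1,125,899,906,842,624 = 212,795,082,393,255,936 bytes
189 PB = 189 × 1,000,000,000,000,000 = 189,000,000,000,000,000 bytes
difference = 23,795,082,393,255,936 bytes
23,795,082,393,255,936 / 1,000,000,000,000 = 23,795.08 TB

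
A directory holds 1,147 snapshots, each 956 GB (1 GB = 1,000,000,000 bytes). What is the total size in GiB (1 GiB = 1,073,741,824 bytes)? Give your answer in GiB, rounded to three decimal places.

1,021,225.005 GiB

Total = 1,147 × 956 GB = 1,096,532 GB
= 1,096,532 × 1,000,000,000 bytes = 1,096,532,000,000,000 bytes
1 GiB = 1,073,741,824 bytes
1,096,532,000,000,000 / 1,073,741,824 = 1,021,225.005 GiB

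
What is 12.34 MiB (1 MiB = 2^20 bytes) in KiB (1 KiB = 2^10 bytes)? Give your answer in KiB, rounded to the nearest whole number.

12.34 MiB = 12.34 × 2^20 bytes = 12,939,427.84 bytes
1 KiB = 2^10 bytes = 1,024 bytes
12,939,427.84 / 1,024 = 12,636 KiB

12,636 KiB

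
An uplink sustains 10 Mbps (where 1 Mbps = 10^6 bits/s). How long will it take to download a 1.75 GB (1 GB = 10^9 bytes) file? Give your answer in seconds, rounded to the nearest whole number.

1,400 seconds

1.75 GB = 1,750,000,000 bytes = 14,000,000,000 bits
10 Mbps = 10,000,000 bits/s
time = 14,000,000,000 / 10,000,000 = 1,400 s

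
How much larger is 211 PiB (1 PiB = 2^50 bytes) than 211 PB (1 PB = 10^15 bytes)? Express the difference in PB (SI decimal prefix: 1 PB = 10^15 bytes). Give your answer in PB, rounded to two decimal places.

26.56 PB

211 PiB = 211 × 1,125,899,906,842,624 = 237,564,880,343,793,664 bytes
211 PB = 211 × 1,000,000,000,000,000 = 211,000,000,000,000,000 bytes
difference = 26,564,880,343,793,664 bytes
26,564,880,343,793,664 / 1,000,000,000,000,000 = 26.56 PB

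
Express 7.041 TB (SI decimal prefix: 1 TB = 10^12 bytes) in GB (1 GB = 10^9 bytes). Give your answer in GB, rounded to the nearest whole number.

7,041 GB

7.041 TB × 1,000,000,000,000 bytes/TB = 7,041,000,000,000 bytes
1 GB = 10^9 bytes = 1,000,000,000 bytes
7,041,000,000,000 / 1,000,000,000 = 7,041 GB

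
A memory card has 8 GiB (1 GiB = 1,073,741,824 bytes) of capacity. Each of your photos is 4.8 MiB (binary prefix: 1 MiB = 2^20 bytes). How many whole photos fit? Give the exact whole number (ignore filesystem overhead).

Capacity: 8 GiB = 8,589,934,592 bytes
Per item: 4.8 MiB = 5,033,164.8 bytes
⌊8,589,934,592 / 5,033,164.8⌋ = 1,706

1,706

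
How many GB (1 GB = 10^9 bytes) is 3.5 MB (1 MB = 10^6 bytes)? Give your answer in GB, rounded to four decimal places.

3.5 MB × 1,000,000 bytes/MB = 3,500,000 bytes
1 GB = 1,000,000,000 bytes
3,500,000 / 1,000,000,000 = 0.0035 GB

0.0035 GB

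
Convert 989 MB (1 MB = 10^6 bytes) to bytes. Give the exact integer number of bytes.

989,000,000 bytes

989 × 1,000,000 = 989,000,000 bytes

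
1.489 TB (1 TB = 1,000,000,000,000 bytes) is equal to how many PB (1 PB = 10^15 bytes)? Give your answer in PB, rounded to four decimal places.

0.0015 PB

1.489 TB = 1.489 × 10^12 bytes = 1,489,000,000,000 bytes
1 PB = 10^15 bytes = 1,000,000,000,000,000 bytes
1,489,000,000,000 / 1,000,000,000,000,000 = 0.0015 PB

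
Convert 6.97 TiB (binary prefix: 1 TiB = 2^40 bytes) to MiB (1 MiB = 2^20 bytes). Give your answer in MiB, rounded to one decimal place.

6.97 TiB = 6.97 × 2^40 bytes = 7,663,596,045,598.72 bytes
1 MiB = 1,048,576 bytes
7,663,596,045,598.72 / 1,048,576 = 7,308,574.7 MiB

7,308,574.7 MiB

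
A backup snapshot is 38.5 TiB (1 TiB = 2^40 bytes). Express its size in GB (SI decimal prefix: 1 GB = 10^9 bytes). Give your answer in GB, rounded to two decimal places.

42,331.20 GB

38.5 TiB = 38.5 × 2^40 bytes = 42,331,197,669,376 bytes
1 GB = 10^9 bytes = 1,000,000,000 bytes
42,331,197,669,376 / 1,000,000,000 = 42,331.20 GB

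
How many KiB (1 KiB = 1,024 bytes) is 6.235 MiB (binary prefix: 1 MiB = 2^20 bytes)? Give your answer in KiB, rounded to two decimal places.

6.235 MiB × 1,048,576 bytes/MiB = 6,537,871.36 bytes
1 KiB = 2^10 bytes = 1,024 bytes
6,537,871.36 / 1,024 = 6,384.64 KiB

6,384.64 KiB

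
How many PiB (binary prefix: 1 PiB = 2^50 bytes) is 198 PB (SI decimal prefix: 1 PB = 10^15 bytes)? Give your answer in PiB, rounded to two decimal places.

175.86 PiB

198 PB × 1,000,000,000,000,000 bytes/PB = 198,000,000,000,000,000 bytes
1 PiB = 2^50 bytes = 1,125,899,906,842,624 bytes
198,000,000,000,000,000 / 1,125,899,906,842,624 = 175.86 PiB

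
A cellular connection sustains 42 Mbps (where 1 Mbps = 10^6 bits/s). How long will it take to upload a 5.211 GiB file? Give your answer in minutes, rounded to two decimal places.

17.76 minutes

5.211 GiB = 5,595,268,644.864 bytes = 44,762,149,158.912 bits
42 Mbps = 42,000,000 bits/s
time = 44,762,149,158.912 / 42,000,000 = 1,065.765 s
1,065.765 s / 60 = 17.76 minutes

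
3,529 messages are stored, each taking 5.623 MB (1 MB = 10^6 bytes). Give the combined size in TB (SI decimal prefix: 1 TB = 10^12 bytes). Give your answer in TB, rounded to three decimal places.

Total = 3,529 × 5.623 MB = 19843.567 MB
= 19843.567 × 1,000,000 bytes = 19,843,567,000 bytes
1 TB = 1,000,000,000,000 bytes
19,843,567,000 / 1,000,000,000,000 = 0.020 TB

0.020 TB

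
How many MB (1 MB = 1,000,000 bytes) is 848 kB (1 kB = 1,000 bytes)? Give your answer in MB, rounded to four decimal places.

848 kB = 848 × 10^3 bytes = 848,000 bytes
1 MB = 10^6 bytes = 1,000,000 bytes
848,000 / 1,000,000 = 0.8480 MB

0.8480 MB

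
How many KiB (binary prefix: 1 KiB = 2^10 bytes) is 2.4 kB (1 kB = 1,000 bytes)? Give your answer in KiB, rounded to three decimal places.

2.344 KiB

2.4 kB = 2.4 × 10^3 bytes = 2,400 bytes
1 KiB = 1,024 bytes
2,400 / 1,024 = 2.344 KiB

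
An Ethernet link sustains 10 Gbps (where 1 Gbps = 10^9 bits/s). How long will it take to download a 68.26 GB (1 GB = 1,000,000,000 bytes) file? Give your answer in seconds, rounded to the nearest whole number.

68.26 GB = 68,260,000,000 bytes = 546,080,000,000 bits
10 Gbps = 10,000,000,000 bits/s
time = 546,080,000,000 / 10,000,000,000 = 55 s

55 seconds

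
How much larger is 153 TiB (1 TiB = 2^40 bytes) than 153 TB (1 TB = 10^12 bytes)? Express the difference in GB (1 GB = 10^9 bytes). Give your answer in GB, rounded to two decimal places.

15,225.28 GB

153 TiB = 153 × 1,099,511,627,776 = 168,225,279,049,728 bytes
153 TB = 153 × 1,000,000,000,000 = 153,000,000,000,000 bytes
difference = 15,225,279,049,728 bytes
15,225,279,049,728 / 1,000,000,000 = 15,225.28 GB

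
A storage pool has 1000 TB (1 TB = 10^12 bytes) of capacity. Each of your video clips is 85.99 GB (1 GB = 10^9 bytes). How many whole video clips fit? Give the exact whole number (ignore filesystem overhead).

11,629

Capacity: 1000 TB = 1,000,000,000,000,000 bytes
Per item: 85.99 GB = 85,990,000,000 bytes
⌊1,000,000,000,000,000 / 85,990,000,000⌋ = 11,629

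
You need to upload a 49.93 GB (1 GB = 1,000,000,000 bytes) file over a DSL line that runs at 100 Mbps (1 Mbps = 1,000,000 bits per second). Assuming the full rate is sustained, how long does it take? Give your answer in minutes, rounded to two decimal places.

49.93 GB = 49,930,000,000 bytes = 399,440,000,000 bits
100 Mbps = 100,000,000 bits/s
time = 399,440,000,000 / 100,000,000 = 3,994.400 s
3,994.400 s / 60 = 66.57 minutes

66.57 minutes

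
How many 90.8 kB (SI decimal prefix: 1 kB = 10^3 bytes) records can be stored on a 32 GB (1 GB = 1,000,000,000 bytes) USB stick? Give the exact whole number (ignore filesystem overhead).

352,422

Capacity: 32 GB = 32,000,000,000 bytes
Per item: 90.8 kB = 90,800 bytes
⌊32,000,000,000 / 90,800⌋ = 352,422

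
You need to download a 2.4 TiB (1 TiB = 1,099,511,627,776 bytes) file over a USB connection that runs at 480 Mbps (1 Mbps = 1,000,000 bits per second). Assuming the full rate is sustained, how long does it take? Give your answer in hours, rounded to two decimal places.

12.22 hours

2.4 TiB = 2,638,827,906,662.4 bytes = 21,110,623,253,299.2 bits
480 Mbps = 480,000,000 bits/s
time = 21,110,623,253,299.2 / 480,000,000 = 43,980.4651 s
43,980.4651 s / 3600 = 12.22 hours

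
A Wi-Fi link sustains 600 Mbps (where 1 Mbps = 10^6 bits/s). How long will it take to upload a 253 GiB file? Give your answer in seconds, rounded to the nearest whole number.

253 GiB = 271,656,681,472 bytes = 2,173,253,451,776 bits
600 Mbps = 600,000,000 bits/s
time = 2,173,253,451,776 / 600,000,000 = 3,622 s

3,622 seconds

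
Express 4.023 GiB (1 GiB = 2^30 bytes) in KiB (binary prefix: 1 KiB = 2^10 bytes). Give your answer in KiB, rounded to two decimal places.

4.023 GiB × 1,073,741,824 bytes/GiB = 4,319,663,357.952 bytes
1 KiB = 2^10 bytes = 1,024 bytes
4,319,663,357.952 / 1,024 = 4,218,421.25 KiB

4,218,421.25 KiB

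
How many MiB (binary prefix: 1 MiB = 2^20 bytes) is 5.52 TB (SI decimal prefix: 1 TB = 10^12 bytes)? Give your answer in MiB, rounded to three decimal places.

5.52 TB = 5.52 × 10^12 bytes = 5,520,000,000,000 bytes
1 MiB = 2^20 bytes = 1,048,576 bytes
5,520,000,000,000 / 1,048,576 = 5,264,282.227 MiB

5,264,282.227 MiB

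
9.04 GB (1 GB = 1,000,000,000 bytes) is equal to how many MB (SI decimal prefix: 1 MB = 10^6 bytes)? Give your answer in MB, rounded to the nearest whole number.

9,040 MB

9.04 GB = 9.04 × 10^9 bytes = 9,040,000,000 bytes
1 MB = 1,000,000 bytes
9,040,000,000 / 1,000,000 = 9,040 MB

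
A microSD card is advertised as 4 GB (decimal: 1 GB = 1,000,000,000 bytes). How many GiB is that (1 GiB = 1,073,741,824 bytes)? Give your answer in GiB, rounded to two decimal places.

4 GB = 4 × 10^9 bytes = 4,000,000,000 bytes
1 GiB = 2^30 bytes = 1,073,741,824 bytes
4,000,000,000 / 1,073,741,824 = 3.73 GiB

3.73 GiB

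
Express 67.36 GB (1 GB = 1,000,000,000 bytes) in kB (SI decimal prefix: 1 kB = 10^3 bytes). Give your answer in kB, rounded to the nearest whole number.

67.36 GB = 67.36 × 10^9 bytes = 67,360,000,000 bytes
1 kB = 1,000 bytes
67,360,000,000 / 1,000 = 67,360,000 kB

67,360,000 kB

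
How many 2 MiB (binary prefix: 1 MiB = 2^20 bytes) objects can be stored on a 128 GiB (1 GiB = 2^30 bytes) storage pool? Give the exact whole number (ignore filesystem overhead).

Capacity: 128 GiB = 137,438,953,472 bytes
Per item: 2 MiB = 2,097,152 bytes
⌊137,438,953,472 / 2,097,152⌋ = 65,536

65,536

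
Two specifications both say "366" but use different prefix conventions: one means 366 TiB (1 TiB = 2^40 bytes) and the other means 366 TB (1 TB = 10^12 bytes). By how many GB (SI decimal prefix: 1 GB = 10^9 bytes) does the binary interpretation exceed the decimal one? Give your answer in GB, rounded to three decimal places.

36,421.256 GB

366 TiB = 366 × 1,099,511,627,776 = 402,421,255,766,016 bytes
366 TB = 366 × 1,000,000,000,000 = 366,000,000,000,000 bytes
difference = 36,421,255,766,016 bytes
36,421,255,766,016 / 1,000,000,000 = 36,421.256 GB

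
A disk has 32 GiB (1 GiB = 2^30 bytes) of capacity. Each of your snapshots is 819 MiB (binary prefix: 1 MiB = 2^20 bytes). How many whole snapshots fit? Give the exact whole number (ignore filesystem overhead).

40

Capacity: 32 GiB = 34,359,738,368 bytes
Per item: 819 MiB = 858,783,744 bytes
⌊34,359,738,368 / 858,783,744⌋ = 40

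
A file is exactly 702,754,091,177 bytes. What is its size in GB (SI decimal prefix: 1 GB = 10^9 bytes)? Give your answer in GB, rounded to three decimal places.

702.754 GB

702,754,091,177 bytes given.
1 GB = 1,000,000,000 bytes
702,754,091,177 / 1,000,000,000 = 702.754 GB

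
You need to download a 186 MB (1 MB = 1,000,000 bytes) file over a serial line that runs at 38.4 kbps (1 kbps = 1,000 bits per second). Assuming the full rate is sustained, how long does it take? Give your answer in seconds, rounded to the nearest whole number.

38,750 seconds

186 MB = 186,000,000 bytes = 1,488,000,000 bits
38.4 kbps = 38,400 bits/s
time = 1,488,000,000 / 38,400 = 38,750 s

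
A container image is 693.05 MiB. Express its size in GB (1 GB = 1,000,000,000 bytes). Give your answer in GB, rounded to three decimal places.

0.727 GB

693.05 MiB = 693.05 × 2^20 bytes = 726,715,596.8 bytes
1 GB = 1,000,000,000 bytes
726,715,596.8 / 1,000,000,000 = 0.727 GB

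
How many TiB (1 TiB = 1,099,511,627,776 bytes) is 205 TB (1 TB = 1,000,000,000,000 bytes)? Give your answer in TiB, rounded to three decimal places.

186.446 TiB

205 TB = 205 × 10^12 bytes = 205,000,000,000,000 bytes
1 TiB = 1,099,511,627,776 bytes
205,000,000,000,000 / 1,099,511,627,776 = 186.446 TiB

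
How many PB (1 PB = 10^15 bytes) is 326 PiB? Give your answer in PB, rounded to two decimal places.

326 PiB = 326 × 2^50 bytes = 367,043,369,630,695,424 bytes
1 PB = 10^15 bytes = 1,000,000,000,000,000 bytes
367,043,369,630,695,424 / 1,000,000,000,000,000 = 367.04 PB

367.04 PB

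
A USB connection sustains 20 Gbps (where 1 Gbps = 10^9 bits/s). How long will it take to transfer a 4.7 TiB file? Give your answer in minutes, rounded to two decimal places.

4.7 TiB = 5,167,704,650,547.2 bytes = 41,341,637,204,377.6 bits
20 Gbps = 20,000,000,000 bits/s
time = 41,341,637,204,377.6 / 20,000,000,000 = 2,067.082 s
2,067.082 s / 60 = 34.45 minutes

34.45 minutes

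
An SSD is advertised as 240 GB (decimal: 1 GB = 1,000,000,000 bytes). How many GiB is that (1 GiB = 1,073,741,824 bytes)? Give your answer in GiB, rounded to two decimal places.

240 GB × 1,000,000,000 bytes/GB = 240,000,000,000 bytes
1 GiB = 1,073,741,824 bytes
240,000,000,000 / 1,073,741,824 = 223.52 GiB

223.52 GiB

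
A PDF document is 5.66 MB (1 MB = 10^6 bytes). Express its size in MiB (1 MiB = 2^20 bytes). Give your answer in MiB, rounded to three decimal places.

5.398 MiB

5.66 MB = 5.66 × 10^6 bytes = 5,660,000 bytes
1 MiB = 2^20 bytes = 1,048,576 bytes
5,660,000 / 1,048,576 = 5.398 MiB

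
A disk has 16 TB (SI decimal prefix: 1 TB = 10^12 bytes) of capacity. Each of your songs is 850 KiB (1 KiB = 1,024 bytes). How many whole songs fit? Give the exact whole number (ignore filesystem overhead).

Capacity: 16 TB = 16,000,000,000,000 bytes
Per item: 850 KiB = 870,400 bytes
⌊16,000,000,000,000 / 870,400⌋ = 18,382,352

18,382,352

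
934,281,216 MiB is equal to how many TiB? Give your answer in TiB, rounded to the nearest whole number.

891 TiB

934,281,216 MiB = 934,281,216 × 2^20 bytes = 979,664,860,348,416 bytes
1 TiB = 2^40 bytes = 1,099,511,627,776 bytes
979,664,860,348,416 / 1,099,511,627,776 = 891 TiB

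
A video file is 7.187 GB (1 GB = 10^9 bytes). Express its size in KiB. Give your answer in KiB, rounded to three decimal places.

7.187 GB = 7.187 × 10^9 bytes = 7,187,000,000 bytes
1 KiB = 1,024 bytes
7,187,000,000 / 1,024 = 7,018,554.688 KiB

7,018,554.688 KiB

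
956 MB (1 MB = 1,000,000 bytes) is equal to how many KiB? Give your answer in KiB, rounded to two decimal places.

933,593.75 KiB

956 MB = 956 × 10^6 bytes = 956,000,000 bytes
1 KiB = 1,024 bytes
956,000,000 / 1,024 = 933,593.75 KiB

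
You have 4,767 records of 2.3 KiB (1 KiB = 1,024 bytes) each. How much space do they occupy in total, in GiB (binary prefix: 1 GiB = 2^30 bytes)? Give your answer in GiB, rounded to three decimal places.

Total = 4,767 × 2.3 KiB = 10964.1 KiB
= 10964.1 × 1,024 bytes = 11,227,238.4 bytes
1 GiB = 1,073,741,824 bytes
11,227,238.4 / 1,073,741,824 = 0.010 GiB

0.010 GiB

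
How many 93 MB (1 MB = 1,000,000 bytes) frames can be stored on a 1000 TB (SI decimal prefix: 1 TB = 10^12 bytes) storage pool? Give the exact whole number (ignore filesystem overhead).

Capacity: 1000 TB = 1,000,000,000,000,000 bytes
Per item: 93 MB = 93,000,000 bytes
⌊1,000,000,000,000,000 / 93,000,000⌋ = 10,752,688

10,752,688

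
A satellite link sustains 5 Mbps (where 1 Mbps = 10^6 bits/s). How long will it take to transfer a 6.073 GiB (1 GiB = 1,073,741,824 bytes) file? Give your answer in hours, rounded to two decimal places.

2.90 hours

6.073 GiB = 6,520,834,097.152 bytes = 52,166,672,777.216 bits
5 Mbps = 5,000,000 bits/s
time = 52,166,672,777.216 / 5,000,000 = 10,433.3346 s
10,433.3346 s / 3600 = 2.90 hours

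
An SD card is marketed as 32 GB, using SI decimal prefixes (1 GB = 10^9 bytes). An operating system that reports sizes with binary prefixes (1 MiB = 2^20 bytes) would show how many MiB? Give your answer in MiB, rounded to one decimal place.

30,517.6 MiB

32 GB = 32 × 10^9 bytes = 32,000,000,000 bytes
1 MiB = 2^20 bytes = 1,048,576 bytes
32,000,000,000 / 1,048,576 = 30,517.6 MiB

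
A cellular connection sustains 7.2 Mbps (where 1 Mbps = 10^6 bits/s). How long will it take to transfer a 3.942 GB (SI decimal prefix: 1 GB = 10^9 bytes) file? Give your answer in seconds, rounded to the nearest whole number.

3.942 GB = 3,942,000,000 bytes = 31,536,000,000 bits
7.2 Mbps = 7,200,000 bits/s
time = 31,536,000,000 / 7,200,000 = 4,380 s

4,380 seconds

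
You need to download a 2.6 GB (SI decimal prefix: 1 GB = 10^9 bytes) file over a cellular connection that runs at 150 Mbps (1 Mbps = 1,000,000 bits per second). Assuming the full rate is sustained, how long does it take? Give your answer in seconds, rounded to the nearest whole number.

139 seconds

2.6 GB = 2,600,000,000 bytes = 20,800,000,000 bits
150 Mbps = 150,000,000 bits/s
time = 20,800,000,000 / 150,000,000 = 139 s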